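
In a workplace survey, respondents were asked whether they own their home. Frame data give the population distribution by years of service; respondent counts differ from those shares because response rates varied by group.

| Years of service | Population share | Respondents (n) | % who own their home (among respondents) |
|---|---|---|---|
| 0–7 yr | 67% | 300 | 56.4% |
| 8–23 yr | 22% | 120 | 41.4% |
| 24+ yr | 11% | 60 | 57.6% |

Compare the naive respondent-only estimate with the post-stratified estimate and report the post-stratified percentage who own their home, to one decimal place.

Unadjusted (pooled respondent) estimate weights by respondent counts:
  (300/480)×56.4 + (120/480)×41.4 + (60/480)×57.6 = 52.8%
Post-stratifying to population shares instead:
  0.67×56.4 + 0.22×41.4 + 0.11×57.6 = 53.232%

53.2%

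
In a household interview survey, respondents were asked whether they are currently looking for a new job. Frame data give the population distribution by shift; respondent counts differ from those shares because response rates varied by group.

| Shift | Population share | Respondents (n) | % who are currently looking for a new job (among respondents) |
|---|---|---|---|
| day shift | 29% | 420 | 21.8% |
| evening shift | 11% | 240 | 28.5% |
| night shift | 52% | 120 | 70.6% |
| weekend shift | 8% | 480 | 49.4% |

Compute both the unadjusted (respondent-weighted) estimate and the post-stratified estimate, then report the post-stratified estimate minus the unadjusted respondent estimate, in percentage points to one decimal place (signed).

+11.9 percentage points

Without adjustment, the pooled respondent share is:
  (420/1260)×21.8 + (240/1260)×28.5 + (120/1260)×70.6 + (480/1260)×49.4 = 38.2381%
Post-stratifying to population shares instead:
  0.29×21.8 + 0.11×28.5 + 0.52×70.6 + 0.08×49.4 = 50.121%
Difference = 50.121 − 38.2381 = 11.8829 pp.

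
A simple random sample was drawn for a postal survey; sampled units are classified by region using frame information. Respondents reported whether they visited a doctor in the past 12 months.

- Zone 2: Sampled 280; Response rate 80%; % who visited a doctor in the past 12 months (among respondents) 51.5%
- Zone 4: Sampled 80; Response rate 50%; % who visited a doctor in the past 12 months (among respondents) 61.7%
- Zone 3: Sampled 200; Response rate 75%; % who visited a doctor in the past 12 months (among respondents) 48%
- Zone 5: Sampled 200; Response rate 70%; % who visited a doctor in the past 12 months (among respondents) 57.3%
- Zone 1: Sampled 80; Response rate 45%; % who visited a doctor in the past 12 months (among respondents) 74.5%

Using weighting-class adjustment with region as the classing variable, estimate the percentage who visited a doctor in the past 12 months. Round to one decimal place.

55.2%

Weighting each respondent by the inverse class response rate inflates each class back to its sampled size, so the class weight is n_sampled:
  Zone 2: 280 × 51.5 = 14,420
  Zone 4: 80 × 61.7 = 4936
  Zone 3: 200 × 48 = 9600
  Zone 5: 200 × 57.3 = 11,460
  Zone 1: 80 × 74.5 = 5960
Adjusted estimate = 46,376 / 840 = 55.2095 → 55.2%.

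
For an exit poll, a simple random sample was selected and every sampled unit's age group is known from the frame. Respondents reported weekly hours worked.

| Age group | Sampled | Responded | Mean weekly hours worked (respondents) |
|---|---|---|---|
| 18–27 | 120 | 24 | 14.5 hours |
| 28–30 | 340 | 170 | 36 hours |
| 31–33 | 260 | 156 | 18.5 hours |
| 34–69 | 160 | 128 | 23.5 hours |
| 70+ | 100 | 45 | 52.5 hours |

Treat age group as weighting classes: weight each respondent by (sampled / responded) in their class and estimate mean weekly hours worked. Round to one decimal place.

28.4

Response rates by class: 18–27 24/120 = 20%, 28–30 170/340 = 50%, 31–33 156/260 = 60%, 34–69 128/160 = 80%, 70+ 45/100 = 45%.
Each respondent's weight = sampled/responded in their class; summing within a class gives n_sampled, so:
  18–27: 120 × 14.5 = 1740
  28–30: 340 × 36 = 12,240
  31–33: 260 × 18.5 = 4810
  34–69: 160 × 23.5 = 3760
  70+: 100 × 52.5 = 5250
Adjusted estimate = 27,800 / 980 = 28.3673 → 28.4.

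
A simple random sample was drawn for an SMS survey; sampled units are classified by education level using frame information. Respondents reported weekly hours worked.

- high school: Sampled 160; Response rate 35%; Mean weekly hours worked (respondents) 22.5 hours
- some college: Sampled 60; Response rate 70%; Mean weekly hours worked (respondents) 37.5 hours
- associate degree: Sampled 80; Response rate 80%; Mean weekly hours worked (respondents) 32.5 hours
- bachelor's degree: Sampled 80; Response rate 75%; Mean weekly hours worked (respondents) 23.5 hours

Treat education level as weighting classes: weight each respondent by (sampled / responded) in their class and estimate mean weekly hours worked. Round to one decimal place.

27.2

Weighting each respondent by the inverse class response rate inflates each class back to its sampled size, so the class weight is n_sampled:
  high school: 160 × 22.5 = 3600
  some college: 60 × 37.5 = 2250
  associate degree: 80 × 32.5 = 2600
  bachelor's degree: 80 × 23.5 = 1880
Adjusted estimate = 10,330 / 380 = 27.1842 → 27.2.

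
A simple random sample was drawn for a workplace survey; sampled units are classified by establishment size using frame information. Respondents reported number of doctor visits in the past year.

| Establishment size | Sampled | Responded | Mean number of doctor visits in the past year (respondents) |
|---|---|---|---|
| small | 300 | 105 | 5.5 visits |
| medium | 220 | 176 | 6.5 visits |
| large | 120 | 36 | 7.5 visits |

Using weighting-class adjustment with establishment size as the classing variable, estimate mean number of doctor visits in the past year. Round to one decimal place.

Response rates by class: small 105/300 = 35%, medium 176/220 = 80%, large 36/120 = 30%.
Inverse-response-rate weighting restores each class to its sampled count, so class totals weight by n_sampled:
  small: 300 × 5.5 = 1650
  medium: 220 × 6.5 = 1430
  large: 120 × 7.5 = 900
Adjusted estimate = 3980 / 640 = 6.21875 → 6.2.

6.2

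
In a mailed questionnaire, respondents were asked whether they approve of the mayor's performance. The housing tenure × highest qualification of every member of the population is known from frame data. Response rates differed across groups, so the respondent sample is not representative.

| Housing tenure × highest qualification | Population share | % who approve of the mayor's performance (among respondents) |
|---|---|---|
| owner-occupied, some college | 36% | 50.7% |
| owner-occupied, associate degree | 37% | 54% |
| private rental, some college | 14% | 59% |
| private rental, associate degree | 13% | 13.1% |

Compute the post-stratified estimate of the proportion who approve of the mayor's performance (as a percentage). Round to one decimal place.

Each cell contributes population-share × respondent value:
  owner-occupied, some college: 0.36 × 50.7 = 18.252
  owner-occupied, associate degree: 0.37 × 54 = 19.98
  private rental, some college: 0.14 × 59 = 8.26
  private rental, associate degree: 0.13 × 13.1 = 1.703
Post-stratified estimate = 48.195 → 48.2%.

48.2%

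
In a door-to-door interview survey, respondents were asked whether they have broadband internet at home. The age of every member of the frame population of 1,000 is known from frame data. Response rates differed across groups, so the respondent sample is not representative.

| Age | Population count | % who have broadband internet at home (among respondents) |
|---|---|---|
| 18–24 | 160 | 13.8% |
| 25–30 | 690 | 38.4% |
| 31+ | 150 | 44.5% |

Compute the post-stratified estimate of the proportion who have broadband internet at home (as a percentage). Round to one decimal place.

Weight each group's respondent value by its population share:
  18–24: (160/1,000) × 13.8 = 2.208
  25–30: (690/1,000) × 38.4 = 26.496
  31+: (150/1,000) × 44.5 = 6.675
Post-stratified estimate = 35.379 → 35.4%.

35.4%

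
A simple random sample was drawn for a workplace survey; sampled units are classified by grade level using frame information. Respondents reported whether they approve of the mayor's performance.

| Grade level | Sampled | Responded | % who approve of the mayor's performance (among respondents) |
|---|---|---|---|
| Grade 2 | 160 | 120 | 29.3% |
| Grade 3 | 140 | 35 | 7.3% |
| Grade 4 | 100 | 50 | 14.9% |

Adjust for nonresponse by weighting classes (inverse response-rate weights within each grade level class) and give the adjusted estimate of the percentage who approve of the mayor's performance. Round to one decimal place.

Response rates by class: Grade 2 120/160 = 75%, Grade 3 35/140 = 25%, Grade 4 50/100 = 50%.
Each respondent's weight = sampled/responded in their class; summing within a class gives n_sampled, so:
  Grade 2: 160 × 29.3 = 4688
  Grade 3: 140 × 7.3 = 1022
  Grade 4: 100 × 14.9 = 1490
Adjusted estimate = 7200 / 400 = 18 → 18.0%.

18.0%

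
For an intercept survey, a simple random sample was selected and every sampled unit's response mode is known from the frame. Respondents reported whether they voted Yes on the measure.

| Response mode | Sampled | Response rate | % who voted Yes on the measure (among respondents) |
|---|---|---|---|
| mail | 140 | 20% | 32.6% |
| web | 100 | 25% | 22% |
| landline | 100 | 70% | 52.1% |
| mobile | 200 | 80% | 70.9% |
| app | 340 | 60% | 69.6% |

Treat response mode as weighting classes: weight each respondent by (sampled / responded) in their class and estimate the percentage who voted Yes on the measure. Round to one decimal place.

Inverse-response-rate weighting restores each class to its sampled count, so class totals weight by n_sampled:
  mail: 140 × 32.6 = 4564
  web: 100 × 22 = 2200
  landline: 100 × 52.1 = 5210
  mobile: 200 × 70.9 = 14180
  app: 340 × 69.6 = 23664
Adjusted estimate = 49,818 / 880 = 56.6114 → 56.6%.

56.6%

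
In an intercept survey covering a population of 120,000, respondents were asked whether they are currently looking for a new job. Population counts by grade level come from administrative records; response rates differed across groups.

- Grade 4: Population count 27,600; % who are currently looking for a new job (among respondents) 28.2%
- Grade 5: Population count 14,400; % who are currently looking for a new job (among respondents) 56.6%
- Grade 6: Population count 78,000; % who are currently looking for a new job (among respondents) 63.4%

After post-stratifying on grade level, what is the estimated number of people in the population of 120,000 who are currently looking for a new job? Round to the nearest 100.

65,400

Estimated count per cell = population count × respondent percentage:
  Grade 4: 27,600 × 28.2% = 7783.2
  Grade 5: 14,400 × 56.6% = 8150.4
  Grade 6: 78,000 × 63.4% = 49,452
Estimated total = 65385.6 → 65,400.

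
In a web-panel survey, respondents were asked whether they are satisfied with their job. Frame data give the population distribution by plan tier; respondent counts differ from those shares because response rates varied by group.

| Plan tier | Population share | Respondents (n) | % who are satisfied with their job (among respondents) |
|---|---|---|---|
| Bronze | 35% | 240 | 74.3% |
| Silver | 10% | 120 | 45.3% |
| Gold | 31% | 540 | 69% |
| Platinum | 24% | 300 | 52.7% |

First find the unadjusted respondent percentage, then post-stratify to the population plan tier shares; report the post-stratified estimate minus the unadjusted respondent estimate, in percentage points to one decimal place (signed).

+1.0 percentage points

Without adjustment, the pooled respondent share is:
  (240/1200)×74.3 + (120/1200)×45.3 + (540/1200)×69 + (300/1200)×52.7 = 63.615%
Post-stratified estimate weights by population shares:
  0.35×74.3 + 0.1×45.3 + 0.31×69 + 0.24×52.7 = 64.573%
Difference = 64.573 − 63.615 = 0.958 pp.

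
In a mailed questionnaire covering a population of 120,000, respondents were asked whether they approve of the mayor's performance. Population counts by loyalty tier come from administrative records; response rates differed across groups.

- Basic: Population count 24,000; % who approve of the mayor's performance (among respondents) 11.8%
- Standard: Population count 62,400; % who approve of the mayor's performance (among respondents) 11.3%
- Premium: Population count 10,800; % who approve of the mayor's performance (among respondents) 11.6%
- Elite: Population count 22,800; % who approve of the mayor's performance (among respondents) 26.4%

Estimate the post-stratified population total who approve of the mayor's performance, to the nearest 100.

Each cell contributes its population count × the respondent rate:
  Basic: 24,000 × 11.8% = 2832
  Standard: 62,400 × 11.3% = 7051.2
  Premium: 10,800 × 11.6% = 1252.8
  Elite: 22,800 × 26.4% = 6019.2
Estimated total = 17155.2 → 17,200.

17,200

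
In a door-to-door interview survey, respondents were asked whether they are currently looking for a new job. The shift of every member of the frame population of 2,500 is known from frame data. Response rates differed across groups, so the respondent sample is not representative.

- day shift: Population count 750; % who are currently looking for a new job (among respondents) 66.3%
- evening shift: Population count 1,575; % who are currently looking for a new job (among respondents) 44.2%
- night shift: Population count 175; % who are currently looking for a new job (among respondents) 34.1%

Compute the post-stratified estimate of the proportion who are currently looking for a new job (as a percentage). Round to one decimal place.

50.1%

Post-stratification weights by population share, not respondent share:
  day shift: (750/2,500) × 66.3 = 19.89
  evening shift: (1,575/2,500) × 44.2 = 27.846
  night shift: (175/2,500) × 34.1 = 2.387
Post-stratified estimate = 50.123 → 50.1%.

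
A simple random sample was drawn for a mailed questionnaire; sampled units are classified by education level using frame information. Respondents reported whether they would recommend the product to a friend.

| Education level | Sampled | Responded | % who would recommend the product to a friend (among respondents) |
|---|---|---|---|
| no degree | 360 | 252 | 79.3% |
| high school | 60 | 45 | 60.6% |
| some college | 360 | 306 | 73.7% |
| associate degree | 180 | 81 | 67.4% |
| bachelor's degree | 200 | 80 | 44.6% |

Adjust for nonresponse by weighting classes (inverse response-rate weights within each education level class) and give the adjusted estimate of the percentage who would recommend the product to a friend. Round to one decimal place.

Class response rates: no degree 252/360 = 70%, high school 45/60 = 75%, some college 306/360 = 85%, associate degree 81/180 = 45%, bachelor's degree 80/200 = 40%.
Each respondent's weight = sampled/responded in their class; summing within a class gives n_sampled, so:
  no degree: 360 × 79.3 = 28,548
  high school: 60 × 60.6 = 3636
  some college: 360 × 73.7 = 26,532
  associate degree: 180 × 67.4 = 12132
  bachelor's degree: 200 × 44.6 = 8920
Adjusted estimate = 79,768 / 1,160 = 68.7655 → 68.8%.

68.8%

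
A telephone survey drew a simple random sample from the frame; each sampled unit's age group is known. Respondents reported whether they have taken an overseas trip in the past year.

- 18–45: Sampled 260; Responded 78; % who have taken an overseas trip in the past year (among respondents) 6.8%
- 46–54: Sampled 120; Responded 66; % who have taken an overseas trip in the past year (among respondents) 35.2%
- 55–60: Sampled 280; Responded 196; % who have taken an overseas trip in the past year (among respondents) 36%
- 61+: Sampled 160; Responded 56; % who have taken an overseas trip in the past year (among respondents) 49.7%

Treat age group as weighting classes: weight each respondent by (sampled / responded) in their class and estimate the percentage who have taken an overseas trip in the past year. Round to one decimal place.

Class response rates: 18–45 78/260 = 30%, 46–54 66/120 = 55%, 55–60 196/280 = 70%, 61+ 56/160 = 35%.
Inverse-response-rate weighting restores each class to its sampled count, so class totals weight by n_sampled:
  18–45: 260 × 6.8 = 1768
  46–54: 120 × 35.2 = 4224
  55–60: 280 × 36 = 10,080
  61+: 160 × 49.7 = 7952
Adjusted estimate = 24,024 / 820 = 29.2976 → 29.3%.

29.3%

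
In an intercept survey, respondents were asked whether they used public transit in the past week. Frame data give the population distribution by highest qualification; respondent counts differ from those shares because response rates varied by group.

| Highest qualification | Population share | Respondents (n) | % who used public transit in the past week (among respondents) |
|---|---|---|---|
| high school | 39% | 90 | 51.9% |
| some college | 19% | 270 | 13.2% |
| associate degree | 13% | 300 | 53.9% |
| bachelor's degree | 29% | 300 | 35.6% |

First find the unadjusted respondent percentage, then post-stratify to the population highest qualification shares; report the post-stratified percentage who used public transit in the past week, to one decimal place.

Unadjusted (pooled respondent) estimate weights by respondent counts:
  (90/960)×51.9 + (270/960)×13.2 + (300/960)×53.9 + (300/960)×35.6 = 36.5469%
Post-stratifying to population shares instead:
  0.39×51.9 + 0.19×13.2 + 0.13×53.9 + 0.29×35.6 = 40.08%

40.1%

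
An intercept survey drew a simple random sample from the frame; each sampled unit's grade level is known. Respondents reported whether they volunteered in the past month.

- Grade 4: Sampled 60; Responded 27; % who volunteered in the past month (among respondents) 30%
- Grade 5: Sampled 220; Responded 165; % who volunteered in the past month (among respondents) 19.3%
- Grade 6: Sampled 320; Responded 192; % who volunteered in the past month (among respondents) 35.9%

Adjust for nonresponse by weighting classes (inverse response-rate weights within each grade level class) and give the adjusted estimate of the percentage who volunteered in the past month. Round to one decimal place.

Response rates by class: Grade 4 27/60 = 45%, Grade 5 165/220 = 75%, Grade 6 192/320 = 60%.
Inverse-response-rate weighting restores each class to its sampled count, so class totals weight by n_sampled:
  Grade 4: 60 × 30 = 1800
  Grade 5: 220 × 19.3 = 4246
  Grade 6: 320 × 35.9 = 11,488
Adjusted estimate = 17,534 / 600 = 29.2233 → 29.2%.

29.2%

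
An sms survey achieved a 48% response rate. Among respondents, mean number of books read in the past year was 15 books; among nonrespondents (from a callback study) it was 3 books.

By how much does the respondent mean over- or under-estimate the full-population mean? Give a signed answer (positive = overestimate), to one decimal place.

+6.2

Nonresponse fraction = 1 − 0.48 = 0.52.
Bias = (nonresponse fraction) × (respondent mean − nonrespondent mean)
     = 0.52 × (15 − 3) = 0.52 × 12 = 6.24.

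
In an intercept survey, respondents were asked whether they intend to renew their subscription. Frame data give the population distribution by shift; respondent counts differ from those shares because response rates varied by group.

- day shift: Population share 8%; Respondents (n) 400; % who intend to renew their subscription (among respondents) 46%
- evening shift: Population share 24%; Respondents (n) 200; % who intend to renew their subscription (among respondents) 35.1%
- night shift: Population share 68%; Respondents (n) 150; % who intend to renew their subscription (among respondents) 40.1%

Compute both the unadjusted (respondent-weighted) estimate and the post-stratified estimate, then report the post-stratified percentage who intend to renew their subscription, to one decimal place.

Without adjustment, the pooled respondent share is:
  (400/750)×46 + (200/750)×35.1 + (150/750)×40.1 = 41.9133%
Reweighting by population shift shares:
  0.08×46 + 0.24×35.1 + 0.68×40.1 = 39.372%

39.4%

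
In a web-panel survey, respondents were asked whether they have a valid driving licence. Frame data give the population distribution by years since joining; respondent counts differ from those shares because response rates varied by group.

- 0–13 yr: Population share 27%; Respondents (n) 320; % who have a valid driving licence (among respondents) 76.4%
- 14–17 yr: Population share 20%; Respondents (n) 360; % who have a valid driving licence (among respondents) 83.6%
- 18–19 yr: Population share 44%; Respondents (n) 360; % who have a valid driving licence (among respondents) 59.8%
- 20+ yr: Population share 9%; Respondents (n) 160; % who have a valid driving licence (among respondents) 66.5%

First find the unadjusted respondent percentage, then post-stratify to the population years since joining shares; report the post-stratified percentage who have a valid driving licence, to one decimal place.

69.6%

Naive respondent-only estimate (weights = respondent counts):
  (320/1200)×76.4 + (360/1200)×83.6 + (360/1200)×59.8 + (160/1200)×66.5 = 72.26%
Post-stratified estimate weights by population shares:
  0.27×76.4 + 0.2×83.6 + 0.44×59.8 + 0.09×66.5 = 69.645%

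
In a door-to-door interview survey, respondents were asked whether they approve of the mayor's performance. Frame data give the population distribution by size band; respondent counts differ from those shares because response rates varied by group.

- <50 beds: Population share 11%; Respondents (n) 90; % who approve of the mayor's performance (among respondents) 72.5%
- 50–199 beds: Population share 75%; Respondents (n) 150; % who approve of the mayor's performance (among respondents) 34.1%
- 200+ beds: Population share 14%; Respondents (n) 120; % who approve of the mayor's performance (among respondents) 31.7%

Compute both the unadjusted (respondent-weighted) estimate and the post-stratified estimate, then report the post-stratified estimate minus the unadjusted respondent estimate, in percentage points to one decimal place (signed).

-4.9 percentage points

Unadjusted (pooled respondent) estimate weights by respondent counts:
  (90/360)×72.5 + (150/360)×34.1 + (120/360)×31.7 = 42.9%
Reweighting by population size band shares:
  0.11×72.5 + 0.75×34.1 + 0.14×31.7 = 37.988%
Difference = 37.988 − 42.9 = -4.912 pp.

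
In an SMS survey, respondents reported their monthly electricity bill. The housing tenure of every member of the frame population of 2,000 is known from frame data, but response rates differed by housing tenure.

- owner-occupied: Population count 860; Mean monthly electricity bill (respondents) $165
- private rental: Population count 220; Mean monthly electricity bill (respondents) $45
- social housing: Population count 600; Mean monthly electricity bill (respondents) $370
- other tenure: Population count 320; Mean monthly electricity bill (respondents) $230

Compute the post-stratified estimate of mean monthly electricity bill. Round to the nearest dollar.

Weight each group's respondent value by its population share:
  owner-occupied: (860/2,000) × 165 = 70.95
  private rental: (220/2,000) × 45 = 4.95
  social housing: (600/2,000) × 370 = 111
  other tenure: (320/2,000) × 230 = 36.8
Post-stratified estimate = 223.7 → $224.

$224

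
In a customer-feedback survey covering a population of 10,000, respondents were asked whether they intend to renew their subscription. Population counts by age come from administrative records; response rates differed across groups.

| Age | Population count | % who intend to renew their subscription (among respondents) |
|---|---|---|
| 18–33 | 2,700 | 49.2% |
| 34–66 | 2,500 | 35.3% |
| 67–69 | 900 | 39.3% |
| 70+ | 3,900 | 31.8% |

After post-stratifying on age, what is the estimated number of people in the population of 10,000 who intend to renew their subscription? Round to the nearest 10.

3,800

Estimated count per cell = population count × respondent percentage:
  18–33: 2,700 × 49.2% = 1328.4
  34–66: 2,500 × 35.3% = 882.5
  67–69: 900 × 39.3% = 353.7
  70+: 3,900 × 31.8% = 1240.2
Estimated total = 3804.8 → 3,800.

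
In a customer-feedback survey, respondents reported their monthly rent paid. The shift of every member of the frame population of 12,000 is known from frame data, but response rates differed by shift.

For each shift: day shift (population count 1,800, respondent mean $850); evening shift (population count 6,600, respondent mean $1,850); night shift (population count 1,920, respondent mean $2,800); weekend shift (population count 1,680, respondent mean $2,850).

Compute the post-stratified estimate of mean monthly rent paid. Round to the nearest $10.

$1,990

Each cell contributes population-share × respondent value:
  day shift: (1,800/12,000) × 850 = 127.5
  evening shift: (6,600/12,000) × 1850 = 1017.5
  night shift: (1,920/12,000) × 2800 = 448
  weekend shift: (1,680/12,000) × 2850 = 399
Post-stratified estimate = 1992 → $1,990.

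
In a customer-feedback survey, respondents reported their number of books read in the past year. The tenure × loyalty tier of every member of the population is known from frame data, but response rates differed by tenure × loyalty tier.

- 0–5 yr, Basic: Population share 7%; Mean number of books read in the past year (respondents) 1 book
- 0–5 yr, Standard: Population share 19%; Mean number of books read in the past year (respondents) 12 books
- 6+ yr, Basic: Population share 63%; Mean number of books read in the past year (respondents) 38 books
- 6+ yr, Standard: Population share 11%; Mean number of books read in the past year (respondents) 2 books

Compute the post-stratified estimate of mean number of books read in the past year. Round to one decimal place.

Reweight to the known tenure × loyalty tier distribution:
  0–5 yr, Basic: 0.07 × 1 = 0.07
  0–5 yr, Standard: 0.19 × 12 = 2.28
  6+ yr, Basic: 0.63 × 38 = 23.94
  6+ yr, Standard: 0.11 × 2 = 0.22
Post-stratified estimate = 26.51 → 26.5.

26.5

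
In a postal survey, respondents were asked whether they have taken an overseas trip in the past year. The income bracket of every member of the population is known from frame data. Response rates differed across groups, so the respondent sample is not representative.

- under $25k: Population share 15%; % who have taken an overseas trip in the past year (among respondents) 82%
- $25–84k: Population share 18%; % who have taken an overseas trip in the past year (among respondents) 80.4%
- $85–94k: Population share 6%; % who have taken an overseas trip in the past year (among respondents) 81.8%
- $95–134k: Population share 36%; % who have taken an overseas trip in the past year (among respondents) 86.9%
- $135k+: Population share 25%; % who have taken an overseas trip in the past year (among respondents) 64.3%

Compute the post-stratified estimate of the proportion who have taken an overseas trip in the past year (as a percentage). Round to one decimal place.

79.0%

Weight each group's respondent value by its population share:
  under $25k: 0.15 × 82 = 12.3
  $25–84k: 0.18 × 80.4 = 14.472
  $85–94k: 0.06 × 81.8 = 4.908
  $95–134k: 0.36 × 86.9 = 31.284
  $135k+: 0.25 × 64.3 = 16.075
Post-stratified estimate = 79.039 → 79.0%.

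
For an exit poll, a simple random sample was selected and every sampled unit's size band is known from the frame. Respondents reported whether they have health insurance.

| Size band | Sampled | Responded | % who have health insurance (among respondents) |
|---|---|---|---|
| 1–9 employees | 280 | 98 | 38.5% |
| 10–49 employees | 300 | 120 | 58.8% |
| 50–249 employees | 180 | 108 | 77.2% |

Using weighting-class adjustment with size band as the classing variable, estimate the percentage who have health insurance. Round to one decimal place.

55.7%

Class response rates: 1–9 employees 98/280 = 35%, 10–49 employees 120/300 = 40%, 50–249 employees 108/180 = 60%.
Each respondent's weight = sampled/responded in their class; summing within a class gives n_sampled, so:
  1–9 employees: 280 × 38.5 = 10,780
  10–49 employees: 300 × 58.8 = 17,640
  50–249 employees: 180 × 77.2 = 13,896
Adjusted estimate = 42,316 / 760 = 55.6789 → 55.7%.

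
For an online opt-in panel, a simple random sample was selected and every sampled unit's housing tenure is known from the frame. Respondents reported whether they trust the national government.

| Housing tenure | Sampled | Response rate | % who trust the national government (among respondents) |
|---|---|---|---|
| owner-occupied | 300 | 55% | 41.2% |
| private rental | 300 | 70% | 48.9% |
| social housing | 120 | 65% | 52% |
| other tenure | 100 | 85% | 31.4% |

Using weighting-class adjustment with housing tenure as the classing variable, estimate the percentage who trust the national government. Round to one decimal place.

Weighting each respondent by the inverse class response rate inflates each class back to its sampled size, so the class weight is n_sampled:
  owner-occupied: 300 × 41.2 = 12,360
  private rental: 300 × 48.9 = 14,670
  social housing: 120 × 52 = 6240
  other tenure: 100 × 31.4 = 3140
Adjusted estimate = 36,410 / 820 = 44.4024 → 44.4%.

44.4%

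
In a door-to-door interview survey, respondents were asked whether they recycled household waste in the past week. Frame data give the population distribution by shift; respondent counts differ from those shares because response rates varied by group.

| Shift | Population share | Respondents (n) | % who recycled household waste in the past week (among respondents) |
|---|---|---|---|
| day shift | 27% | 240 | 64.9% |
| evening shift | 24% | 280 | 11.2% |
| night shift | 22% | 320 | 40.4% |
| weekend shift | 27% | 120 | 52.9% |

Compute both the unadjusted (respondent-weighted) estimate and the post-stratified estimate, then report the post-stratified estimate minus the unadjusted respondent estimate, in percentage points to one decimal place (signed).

+3.8 percentage points

Unadjusted (pooled respondent) estimate weights by respondent counts:
  (240/960)×64.9 + (280/960)×11.2 + (320/960)×40.4 + (120/960)×52.9 = 39.5708%
Reweighting by population shift shares:
  0.27×64.9 + 0.24×11.2 + 0.22×40.4 + 0.27×52.9 = 43.382%
Difference = 43.382 − 39.5708 = 3.8112 pp.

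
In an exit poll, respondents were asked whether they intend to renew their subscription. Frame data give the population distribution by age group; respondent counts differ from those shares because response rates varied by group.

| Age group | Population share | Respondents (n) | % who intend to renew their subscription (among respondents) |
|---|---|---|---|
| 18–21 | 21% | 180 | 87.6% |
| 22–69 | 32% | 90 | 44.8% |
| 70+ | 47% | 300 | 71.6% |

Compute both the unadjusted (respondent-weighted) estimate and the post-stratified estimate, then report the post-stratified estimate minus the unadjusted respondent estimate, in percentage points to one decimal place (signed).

Unadjusted (pooled respondent) estimate weights by respondent counts:
  (180/570)×87.6 + (90/570)×44.8 + (300/570)×71.6 = 72.4211%
Post-stratifying to population shares instead:
  0.21×87.6 + 0.32×44.8 + 0.47×71.6 = 66.384%
Difference = 66.384 − 72.4211 = -6.0371 pp.

-6.0 percentage points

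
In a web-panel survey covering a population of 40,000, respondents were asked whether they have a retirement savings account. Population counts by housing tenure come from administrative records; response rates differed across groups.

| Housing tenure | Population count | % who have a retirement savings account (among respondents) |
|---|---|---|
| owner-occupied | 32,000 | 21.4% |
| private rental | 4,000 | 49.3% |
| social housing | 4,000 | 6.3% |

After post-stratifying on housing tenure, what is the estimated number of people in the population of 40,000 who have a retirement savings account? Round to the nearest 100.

Estimated count per cell = population count × respondent percentage:
  owner-occupied: 32,000 × 21.4% = 6848
  private rental: 4,000 × 49.3% = 1972
  social housing: 4,000 × 6.3% = 252
Estimated total = 9072 → 9,100.

9,100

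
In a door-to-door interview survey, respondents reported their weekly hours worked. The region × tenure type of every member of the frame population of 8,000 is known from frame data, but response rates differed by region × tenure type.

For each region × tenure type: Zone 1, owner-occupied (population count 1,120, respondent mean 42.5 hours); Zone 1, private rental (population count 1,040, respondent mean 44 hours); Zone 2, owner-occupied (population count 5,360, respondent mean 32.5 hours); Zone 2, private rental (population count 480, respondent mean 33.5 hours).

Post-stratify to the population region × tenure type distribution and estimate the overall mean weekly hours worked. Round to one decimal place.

35.5

Each cell contributes population-share × respondent value:
  Zone 1, owner-occupied: (1,120/8,000) × 42.5 = 5.95
  Zone 1, private rental: (1,040/8,000) × 44 = 5.72
  Zone 2, owner-occupied: (5,360/8,000) × 32.5 = 21.775
  Zone 2, private rental: (480/8,000) × 33.5 = 2.01
Post-stratified estimate = 35.455 → 35.5.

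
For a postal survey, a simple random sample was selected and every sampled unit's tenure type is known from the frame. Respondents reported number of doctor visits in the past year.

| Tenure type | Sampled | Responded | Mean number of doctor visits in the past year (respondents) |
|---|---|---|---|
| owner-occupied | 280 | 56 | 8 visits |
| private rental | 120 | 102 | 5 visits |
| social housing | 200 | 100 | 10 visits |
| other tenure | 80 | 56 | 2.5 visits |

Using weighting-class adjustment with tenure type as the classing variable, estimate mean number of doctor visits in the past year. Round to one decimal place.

Response rates by class: owner-occupied 56/280 = 20%, private rental 102/120 = 85%, social housing 100/200 = 50%, other tenure 56/80 = 70%.
Inverse-response-rate weighting restores each class to its sampled count, so class totals weight by n_sampled:
  owner-occupied: 280 × 8 = 2240
  private rental: 120 × 5 = 600
  social housing: 200 × 10 = 2000
  other tenure: 80 × 2.5 = 200
Adjusted estimate = 5040 / 680 = 7.41176 → 7.4.

7.4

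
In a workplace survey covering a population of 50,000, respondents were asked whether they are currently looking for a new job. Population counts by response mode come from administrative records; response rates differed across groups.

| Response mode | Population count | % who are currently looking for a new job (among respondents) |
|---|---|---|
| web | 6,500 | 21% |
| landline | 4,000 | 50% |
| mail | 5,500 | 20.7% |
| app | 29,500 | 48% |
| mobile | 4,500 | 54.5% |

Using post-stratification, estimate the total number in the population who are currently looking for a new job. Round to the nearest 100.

21,100

Estimated count per cell = population count × respondent percentage:
  web: 6,500 × 21% = 1365
  landline: 4,000 × 50% = 2000
  mail: 5,500 × 20.7% = 1138.5
  app: 29,500 × 48% = 14,160
  mobile: 4,500 × 54.5% = 2452.5
Estimated total = 21,116 → 21,100.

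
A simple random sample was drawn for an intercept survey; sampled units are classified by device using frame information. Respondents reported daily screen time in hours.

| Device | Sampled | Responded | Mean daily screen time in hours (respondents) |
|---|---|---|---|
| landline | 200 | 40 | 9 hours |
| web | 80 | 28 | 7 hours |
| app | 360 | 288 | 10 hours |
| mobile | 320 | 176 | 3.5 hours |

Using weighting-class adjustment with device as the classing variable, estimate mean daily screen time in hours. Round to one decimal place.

7.4

Class response rates: landline 40/200 = 20%, web 28/80 = 35%, app 288/360 = 80%, mobile 176/320 = 55%.
Each respondent's weight = sampled/responded in their class; summing within a class gives n_sampled, so:
  landline: 200 × 9 = 1800
  web: 80 × 7 = 560
  app: 360 × 10 = 3600
  mobile: 320 × 3.5 = 1120
Adjusted estimate = 7080 / 960 = 7.375 → 7.4.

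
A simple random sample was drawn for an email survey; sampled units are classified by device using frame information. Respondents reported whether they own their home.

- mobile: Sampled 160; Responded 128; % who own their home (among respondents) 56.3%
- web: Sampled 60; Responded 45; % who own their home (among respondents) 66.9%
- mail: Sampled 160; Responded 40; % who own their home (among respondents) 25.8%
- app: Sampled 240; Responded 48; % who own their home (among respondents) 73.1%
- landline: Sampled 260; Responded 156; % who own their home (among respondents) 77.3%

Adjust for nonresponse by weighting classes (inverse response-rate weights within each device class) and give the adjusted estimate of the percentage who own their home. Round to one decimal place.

62.3%

Class response rates: mobile 128/160 = 80%, web 45/60 = 75%, mail 40/160 = 25%, app 48/240 = 20%, landline 156/260 = 60%.
Weighting each respondent by the inverse class response rate inflates each class back to its sampled size, so the class weight is n_sampled:
  mobile: 160 × 56.3 = 9008
  web: 60 × 66.9 = 4014
  mail: 160 × 25.8 = 4128
  app: 240 × 73.1 = 17,544
  landline: 260 × 77.3 = 20,098
Adjusted estimate = 54,792 / 880 = 62.2636 → 62.3%.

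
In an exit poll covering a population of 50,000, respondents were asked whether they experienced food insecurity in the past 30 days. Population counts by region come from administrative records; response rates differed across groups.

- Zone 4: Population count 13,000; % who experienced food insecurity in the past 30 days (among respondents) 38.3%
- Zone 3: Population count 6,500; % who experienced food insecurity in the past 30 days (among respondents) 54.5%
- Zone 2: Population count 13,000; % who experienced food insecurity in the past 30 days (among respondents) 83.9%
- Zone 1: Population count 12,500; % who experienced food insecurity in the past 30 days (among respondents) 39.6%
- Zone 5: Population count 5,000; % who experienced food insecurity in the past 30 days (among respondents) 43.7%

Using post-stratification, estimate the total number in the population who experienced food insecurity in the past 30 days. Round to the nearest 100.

26,600

Apply each group's respondent rate to its population count:
  Zone 4: 13,000 × 38.3% = 4979
  Zone 3: 6,500 × 54.5% = 3542.5
  Zone 2: 13,000 × 83.9% = 10,907
  Zone 1: 12,500 × 39.6% = 4950
  Zone 5: 5,000 × 43.7% = 2185
Estimated total = 26563.5 → 26,600.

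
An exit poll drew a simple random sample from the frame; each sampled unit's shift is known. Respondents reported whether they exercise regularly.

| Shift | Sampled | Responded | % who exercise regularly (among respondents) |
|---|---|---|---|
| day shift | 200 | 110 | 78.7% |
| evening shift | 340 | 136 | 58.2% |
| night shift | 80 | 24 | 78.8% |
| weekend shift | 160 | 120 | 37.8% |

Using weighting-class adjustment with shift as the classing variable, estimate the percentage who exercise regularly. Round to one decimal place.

Response rates by class: day shift 110/200 = 55%, evening shift 136/340 = 40%, night shift 24/80 = 30%, weekend shift 120/160 = 75%.
Inverse-response-rate weighting restores each class to its sampled count, so class totals weight by n_sampled:
  day shift: 200 × 78.7 = 15,740
  evening shift: 340 × 58.2 = 19,788
  night shift: 80 × 78.8 = 6304
  weekend shift: 160 × 37.8 = 6048
Adjusted estimate = 47,880 / 780 = 61.3846 → 61.4%.

61.4%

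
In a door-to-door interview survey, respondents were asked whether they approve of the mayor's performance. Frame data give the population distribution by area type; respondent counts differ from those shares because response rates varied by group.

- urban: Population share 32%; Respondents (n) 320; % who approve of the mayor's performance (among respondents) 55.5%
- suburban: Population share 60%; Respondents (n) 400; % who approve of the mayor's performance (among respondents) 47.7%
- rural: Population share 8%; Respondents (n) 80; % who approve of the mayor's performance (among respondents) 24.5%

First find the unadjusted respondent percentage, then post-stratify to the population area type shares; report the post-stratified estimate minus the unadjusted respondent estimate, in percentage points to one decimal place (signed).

-0.2 percentage points

Without adjustment, the pooled respondent share is:
  (320/800)×55.5 + (400/800)×47.7 + (80/800)×24.5 = 48.5%
Post-stratifying to population shares instead:
  0.32×55.5 + 0.6×47.7 + 0.08×24.5 = 48.34%
Difference = 48.34 − 48.5 = -0.16 pp.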